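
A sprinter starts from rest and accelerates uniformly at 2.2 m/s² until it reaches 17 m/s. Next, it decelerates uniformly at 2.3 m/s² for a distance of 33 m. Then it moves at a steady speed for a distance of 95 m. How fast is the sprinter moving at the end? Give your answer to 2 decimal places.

Phase 1 (accelerating): v₀ = 0 m/s, a = 2.2 m/s².
v = v₀ + at → t = (17 − 0) / 2.2 = 7.73 s
v² = v₀² + 2aΔx → Δx = (17² − 0²)/(2·2.2) = 65.7 m

Phase 2 (decelerating): v₀ = 17.0 m/s, a = -2.3 m/s².
v² = v₀² + 2aΔx = 17.0² + 2·-2.3·33 = 137 → v = 11.7 m/s
t = (v − v₀)/a = (11.7 − 17.0)/-2.3 = 2.30 s

Phase 3 (constant speed): v₀ = 11.7 m/s, a = 0 m/s².
Constant speed: t = d/v = 95/11.7 = 8.11 s
Final speed = 11.7 m/s

11.71 m/s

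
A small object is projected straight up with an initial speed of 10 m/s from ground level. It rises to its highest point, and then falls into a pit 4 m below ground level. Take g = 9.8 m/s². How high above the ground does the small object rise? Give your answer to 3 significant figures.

Phase 1 (rising): v₀ = 10.0 m/s, a = -9.8 m/s².
v = v₀ + at → t = (0 − 10.0) / -9.8 = 1.02 s
v² = v₀² + 2aΔx → Δx = (0² − 10.0²)/(2·-9.8) = 5.10 m
Maximum height = 5.10 m

5.10 m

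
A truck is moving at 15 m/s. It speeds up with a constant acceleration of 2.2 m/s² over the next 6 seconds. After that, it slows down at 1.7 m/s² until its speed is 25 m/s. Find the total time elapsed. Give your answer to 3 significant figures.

Phase 1 (accelerating): v₀ = 15.0 m/s, a = 2.2 m/s².
v = v₀ + at = 15.0 + (2.2)(6) = 28.2 m/s
Δx = v₀t + ½at² = 15.0·6 + 0.5·2.2·6² = 130 m

Phase 2 (decelerating): v₀ = 28.2 m/s, a = -1.7 m/s².
v = v₀ + at → t = (25 − 28.2) / -1.7 = 1.88 s
v² = v₀² + 2aΔx → Δx = (25² − 28.2²)/(2·-1.7) = 50.1 m
Total time = 6.00 + 1.88 = 7.88 s

7.88 s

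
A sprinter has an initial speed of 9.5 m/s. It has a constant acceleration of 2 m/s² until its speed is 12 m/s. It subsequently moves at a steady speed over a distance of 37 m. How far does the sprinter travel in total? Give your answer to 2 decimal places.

Phase 1 (accelerating): v₀ = 9.50 m/s, a = 2 m/s².
v = v₀ + at → t = (12 − 9.50) / 2 = 1.25 s
v² = v₀² + 2aΔx → Δx = (12² − 9.50²)/(2·2) = 13.4 m

Phase 2 (constant speed): v₀ = 12.0 m/s, a = 0 m/s².
Constant speed: t = d/v = 37/12.0 = 3.08 s
Total distance = 13.4 + 37.0 = 50.4 m

50.44 m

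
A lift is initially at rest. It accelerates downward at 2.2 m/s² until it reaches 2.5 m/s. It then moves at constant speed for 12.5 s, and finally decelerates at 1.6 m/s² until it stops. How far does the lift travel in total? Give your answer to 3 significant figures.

34.6 m

Phase 1 (accelerating): v₀ = 0 m/s, a = 2.2 m/s².
v = v₀ + at → t = (2.5 − 0) / 2.2 = 1.14 s
v² = v₀² + 2aΔx → Δx = (2.5² − 0²)/(2·2.2) = 1.42 m

Phase 2 (constant speed): v₀ = 2.50 m/s, a = 0 m/s².
v = v₀ + at = 2.50 + (0)(12.5) = 2.50 m/s
Δx = v₀t + ½at² = 2.50·12.5 + 0.5·0·12.5² = 31.2 m

Phase 3 (decelerating): v₀ = 2.50 m/s, a = -1.6 m/s².
v = v₀ + at → t = (0 − 2.50) / -1.6 = 1.56 s
v² = v₀² + 2aΔx → Δx = (0² − 2.50²)/(2·-1.6) = 1.95 m
Total distance = 1.42 + 31.2 + 1.95 = 34.6 m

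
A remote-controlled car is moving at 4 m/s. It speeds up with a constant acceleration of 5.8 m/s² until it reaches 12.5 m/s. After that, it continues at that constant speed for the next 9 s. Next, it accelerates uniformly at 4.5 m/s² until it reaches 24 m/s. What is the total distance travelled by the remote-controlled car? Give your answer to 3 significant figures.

Phase 1 (accelerating): v₀ = 4.00 m/s, a = 5.8 m/s².
v = v₀ + at → t = (12.5 − 4.00) / 5.8 = 1.47 s
v² = v₀² + 2aΔx → Δx = (12.5² − 4.00²)/(2·5.8) = 12.1 m

Phase 2 (constant speed): v₀ = 12.5 m/s, a = 0 m/s².
v = v₀ + at = 12.5 + (0)(9) = 12.5 m/s
Δx = v₀t + ½at² = 12.5·9 + 0.5·0·9² = 112 m

Phase 3 (accelerating): v₀ = 12.5 m/s, a = 4.5 m/s².
v = v₀ + at → t = (24 − 12.5) / 4.5 = 2.56 s
v² = v₀² + 2aΔx → Δx = (24² − 12.5²)/(2·4.5) = 46.6 m
Total distance = 12.1 + 112 + 46.6 = 171 m

171 m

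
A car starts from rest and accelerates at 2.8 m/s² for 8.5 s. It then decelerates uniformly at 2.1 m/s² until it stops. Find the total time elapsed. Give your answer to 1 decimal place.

Phase 1 (accelerating): v₀ = 0 m/s, a = 2.8 m/s².
v = v₀ + at = 0 + (2.8)(8.5) = 23.8 m/s
Δx = v₀t + ½at² = 0·8.5 + 0.5·2.8·8.5² = 101 m

Phase 2 (decelerating): v₀ = 23.8 m/s, a = -2.1 m/s².
v = v₀ + at → t = (0 − 23.8) / -2.1 = 11.3 s
v² = v₀² + 2aΔx → Δx = (0² − 23.8²)/(2·-2.1) = 135 m
Total time = 8.50 + 11.3 = 19.8 s

19.8 s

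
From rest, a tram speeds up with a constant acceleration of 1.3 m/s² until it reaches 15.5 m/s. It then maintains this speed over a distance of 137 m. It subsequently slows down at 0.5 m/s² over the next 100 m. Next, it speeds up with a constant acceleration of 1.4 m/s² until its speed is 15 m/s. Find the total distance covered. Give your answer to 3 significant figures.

360 m

Phase 1 (accelerating): v₀ = 0 m/s, a = 1.3 m/s².
v = v₀ + at → t = (15.5 − 0) / 1.3 = 11.9 s
v² = v₀² + 2aΔx → Δx = (15.5² − 0²)/(2·1.3) = 92.4 m

Phase 2 (constant speed): v₀ = 15.5 m/s, a = 0 m/s².
Constant speed: t = d/v = 137/15.5 = 8.84 s

Phase 3 (decelerating): v₀ = 15.5 m/s, a = -0.5 m/s².
v² = v₀² + 2aΔx = 15.5² + 2·-0.5·100 = 140 → v = 11.8 m/s
t = (v − v₀)/a = (11.8 − 15.5)/-0.5 = 7.31 s

Phase 4 (accelerating): v₀ = 11.8 m/s, a = 1.4 m/s².
v = v₀ + at → t = (15 − 11.8) / 1.4 = 2.26 s
v² = v₀² + 2aΔx → Δx = (15² − 11.8²)/(2·1.4) = 30.3 m
Total distance = 92.4 + 137 + 100 + 30.3 = 360 m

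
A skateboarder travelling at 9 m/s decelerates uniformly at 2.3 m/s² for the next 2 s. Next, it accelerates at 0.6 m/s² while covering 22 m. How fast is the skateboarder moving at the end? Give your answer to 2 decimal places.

Phase 1 (decelerating): v₀ = 9.00 m/s, a = -2.3 m/s².
v = v₀ + at = 9.00 + (-2.3)(2) = 4.40 m/s
Δx = v₀t + ½at² = 9.00·2 + 0.5·-2.3·2² = 13.4 m

Phase 2 (accelerating): v₀ = 4.40 m/s, a = 0.6 m/s².
v² = v₀² + 2aΔx = 4.40² + 2·0.6·22 = 45.8 → v = 6.76 m/s
t = (v − v₀)/a = (6.76 − 4.40)/0.6 = 3.94 s
Final speed = 6.76 m/s

6.76 m/s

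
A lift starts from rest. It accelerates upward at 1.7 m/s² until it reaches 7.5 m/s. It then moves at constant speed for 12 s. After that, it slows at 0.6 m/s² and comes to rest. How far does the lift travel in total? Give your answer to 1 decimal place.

Phase 1 (accelerating): v₀ = 0 m/s, a = 1.7 m/s².
v = v₀ + at → t = (7.5 − 0) / 1.7 = 4.41 s
v² = v₀² + 2aΔx → Δx = (7.5² − 0²)/(2·1.7) = 16.5 m

Phase 2 (constant speed): v₀ = 7.50 m/s, a = 0 m/s².
v = v₀ + at = 7.50 + (0)(12) = 7.50 m/s
Δx = v₀t + ½at² = 7.50·12 + 0.5·0·12² = 90.0 m

Phase 3 (decelerating): v₀ = 7.50 m/s, a = -0.6 m/s².
v = v₀ + at → t = (0 − 7.50) / -0.6 = 12.5 s
v² = v₀² + 2aΔx → Δx = (0² − 7.50²)/(2·-0.6) = 46.9 m
Total distance = 16.5 + 90.0 + 46.9 = 153 m

153.4 m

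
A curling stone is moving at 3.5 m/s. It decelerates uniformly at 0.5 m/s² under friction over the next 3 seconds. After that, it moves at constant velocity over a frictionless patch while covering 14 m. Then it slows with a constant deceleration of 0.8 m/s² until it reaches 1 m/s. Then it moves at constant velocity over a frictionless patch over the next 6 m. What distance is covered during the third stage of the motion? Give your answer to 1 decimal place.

1.9 m

Phase 1 (decelerating): v₀ = 3.50 m/s, a = -0.5 m/s².
v = v₀ + at = 3.50 + (-0.5)(3) = 2.00 m/s
Δx = v₀t + ½at² = 3.50·3 + 0.5·-0.5·3² = 8.25 m

Phase 2 (constant speed): v₀ = 2.00 m/s, a = 0 m/s².
Constant speed: t = d/v = 14/2.00 = 7.00 s

Phase 3 (decelerating): v₀ = 2.00 m/s, a = -0.8 m/s².
v = v₀ + at → t = (1 − 2.00) / -0.8 = 1.25 s
v² = v₀² + 2aΔx → Δx = (1² − 2.00²)/(2·-0.8) = 1.88 m
Distance in phase 3 = 1.88 m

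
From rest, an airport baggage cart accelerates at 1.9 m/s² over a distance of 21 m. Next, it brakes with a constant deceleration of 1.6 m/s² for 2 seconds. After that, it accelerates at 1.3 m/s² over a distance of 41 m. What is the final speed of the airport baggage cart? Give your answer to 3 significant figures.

Phase 1 (accelerating): v₀ = 0 m/s, a = 1.9 m/s².
v² = v₀² + 2aΔx = 0² + 2·1.9·21 = 79.8 → v = 8.93 m/s
t = (v − v₀)/a = (8.93 − 0)/1.9 = 4.70 s

Phase 2 (decelerating): v₀ = 8.93 m/s, a = -1.6 m/s².
v = v₀ + at = 8.93 + (-1.6)(2) = 5.73 m/s
Δx = v₀t + ½at² = 8.93·2 + 0.5·-1.6·2² = 14.7 m

Phase 3 (accelerating): v₀ = 5.73 m/s, a = 1.3 m/s².
v² = v₀² + 2aΔx = 5.73² + 2·1.3·41 = 139 → v = 11.8 m/s
t = (v − v₀)/a = (11.8 − 5.73)/1.3 = 4.67 s
Final speed = 11.8 m/s

11.8 m/s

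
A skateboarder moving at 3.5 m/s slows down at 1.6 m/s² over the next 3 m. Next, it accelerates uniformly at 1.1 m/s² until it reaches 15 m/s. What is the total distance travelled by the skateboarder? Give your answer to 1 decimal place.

Phase 1 (decelerating): v₀ = 3.50 m/s, a = -1.6 m/s².
v² = v₀² + 2aΔx = 3.50² + 2·-1.6·3 = 2.65 → v = 1.63 m/s
t = (v − v₀)/a = (1.63 − 3.50)/-1.6 = 1.17 s

Phase 2 (accelerating): v₀ = 1.63 m/s, a = 1.1 m/s².
v = v₀ + at → t = (15 − 1.63) / 1.1 = 12.2 s
v² = v₀² + 2aΔx → Δx = (15² − 1.63²)/(2·1.1) = 101 m
Total distance = 3.00 + 101 = 104 m

104.1 m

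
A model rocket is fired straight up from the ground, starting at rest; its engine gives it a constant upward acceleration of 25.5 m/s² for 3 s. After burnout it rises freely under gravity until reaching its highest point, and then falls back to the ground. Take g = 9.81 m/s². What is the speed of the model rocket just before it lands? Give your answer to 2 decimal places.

Phase 1 (powered ascent): v₀ = 0 m/s, a = 25.5 m/s².
v = v₀ + at = 0 + (25.5)(3) = 76.5 m/s
Δx = v₀t + ½at² = 0·3 + 0.5·25.5·3² = 115 m

Phase 2 (coasting upward): v₀ = 76.5 m/s, a = -9.81 m/s².
v = v₀ + at → t = (0 − 76.5) / -9.81 = 7.80 s
v² = v₀² + 2aΔx → Δx = (0² − 76.5²)/(2·-9.81) = 298 m

Phase 3 (free fall): v₀ = 0 m/s, a = -9.81 m/s².
Falls 413 m from rest: t = √(2·413/9.81) = 9.18 s; v = g·t = 90.0 m/s.
Impact speed = 90.0 m/s

90.02 m/s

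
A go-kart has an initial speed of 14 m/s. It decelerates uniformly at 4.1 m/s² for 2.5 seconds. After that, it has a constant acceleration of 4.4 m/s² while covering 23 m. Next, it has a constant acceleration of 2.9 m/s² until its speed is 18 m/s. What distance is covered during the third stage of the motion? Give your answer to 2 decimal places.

Phase 1 (decelerating): v₀ = 14.0 m/s, a = -4.1 m/s².
v = v₀ + at = 14.0 + (-4.1)(2.5) = 3.75 m/s
Δx = v₀t + ½at² = 14.0·2.5 + 0.5·-4.1·2.5² = 22.2 m

Phase 2 (accelerating): v₀ = 3.75 m/s, a = 4.4 m/s².
v² = v₀² + 2aΔx = 3.75² + 2·4.4·23 = 216 → v = 14.7 m/s
t = (v − v₀)/a = (14.7 − 3.75)/4.4 = 2.49 s

Phase 3 (accelerating): v₀ = 14.7 m/s, a = 2.9 m/s².
v = v₀ + at → t = (18 − 14.7) / 2.9 = 1.13 s
v² = v₀² + 2aΔx → Δx = (18² − 14.7²)/(2·2.9) = 18.5 m
Distance in phase 3 = 18.5 m

18.54 m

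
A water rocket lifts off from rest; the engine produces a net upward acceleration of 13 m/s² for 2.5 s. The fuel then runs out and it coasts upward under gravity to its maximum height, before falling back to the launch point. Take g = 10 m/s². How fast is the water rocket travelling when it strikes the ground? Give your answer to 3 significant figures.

43.2 m/s

Phase 1 (powered ascent): v₀ = 0 m/s, a = 13 m/s².
v = v₀ + at = 0 + (13)(2.5) = 32.5 m/s
Δx = v₀t + ½at² = 0·2.5 + 0.5·13·2.5² = 40.6 m

Phase 2 (coasting upward): v₀ = 32.5 m/s, a = -10 m/s².
v = v₀ + at → t = (0 − 32.5) / -10 = 3.25 s
v² = v₀² + 2aΔx → Δx = (0² − 32.5²)/(2·-10) = 52.8 m

Phase 3 (free fall): v₀ = 0 m/s, a = -10 m/s².
Falls 93.4 m from rest: t = √(2·93.4/10) = 4.32 s; v = g·t = 43.2 m/s.
Impact speed = 43.2 m/s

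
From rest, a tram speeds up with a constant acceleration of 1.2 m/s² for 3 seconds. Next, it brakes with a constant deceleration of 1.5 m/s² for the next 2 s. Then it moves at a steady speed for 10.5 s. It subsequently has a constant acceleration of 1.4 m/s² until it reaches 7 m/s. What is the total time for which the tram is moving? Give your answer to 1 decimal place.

Phase 1 (accelerating): v₀ = 0 m/s, a = 1.2 m/s².
v = v₀ + at = 0 + (1.2)(3) = 3.60 m/s
Δx = v₀t + ½at² = 0·3 + 0.5·1.2·3² = 5.40 m

Phase 2 (decelerating): v₀ = 3.60 m/s, a = -1.5 m/s².
v = v₀ + at = 3.60 + (-1.5)(2) = 0.600 m/s
Δx = v₀t + ½at² = 3.60·2 + 0.5·-1.5·2² = 4.20 m

Phase 3 (constant speed): v₀ = 0.600 m/s, a = 0 m/s².
v = v₀ + at = 0.600 + (0)(10.5) = 0.600 m/s
Δx = v₀t + ½at² = 0.600·10.5 + 0.5·0·10.5² = 6.30 m

Phase 4 (accelerating): v₀ = 0.600 m/s, a = 1.4 m/s².
v = v₀ + at → t = (7 − 0.600) / 1.4 = 4.57 s
v² = v₀² + 2aΔx → Δx = (7² − 0.600²)/(2·1.4) = 17.4 m
Total time = 3.00 + 2.00 + 10.5 + 4.57 = 20.1 s

20.1 s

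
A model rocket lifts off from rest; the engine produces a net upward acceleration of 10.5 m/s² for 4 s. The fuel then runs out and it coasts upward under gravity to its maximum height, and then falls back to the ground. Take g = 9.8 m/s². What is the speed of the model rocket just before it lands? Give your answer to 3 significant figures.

Phase 1 (powered ascent): v₀ = 0 m/s, a = 10.5 m/s².
v = v₀ + at = 0 + (10.5)(4) = 42.0 m/s
Δx = v₀t + ½at² = 0·4 + 0.5·10.5·4² = 84.0 m

Phase 2 (coasting upward): v₀ = 42.0 m/s, a = -9.8 m/s².
v = v₀ + at → t = (0 − 42.0) / -9.8 = 4.29 s
v² = v₀² + 2aΔx → Δx = (0² − 42.0²)/(2·-9.8) = 90.0 m

Phase 3 (free fall): v₀ = 0 m/s, a = -9.8 m/s².
Falls 174 m from rest: t = √(2·174/9.8) = 5.96 s; v = g·t = 58.4 m/s.
Impact speed = 58.4 m/s

58.4 m/s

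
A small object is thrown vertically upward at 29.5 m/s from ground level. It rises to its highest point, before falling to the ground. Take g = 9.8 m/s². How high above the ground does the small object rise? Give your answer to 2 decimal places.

Phase 1 (rising): v₀ = 29.5 m/s, a = -9.8 m/s².
v = v₀ + at → t = (0 − 29.5) / -9.8 = 3.01 s
v² = v₀² + 2aΔx → Δx = (0² − 29.5²)/(2·-9.8) = 44.4 m
Maximum height = 44.4 m

44.40 m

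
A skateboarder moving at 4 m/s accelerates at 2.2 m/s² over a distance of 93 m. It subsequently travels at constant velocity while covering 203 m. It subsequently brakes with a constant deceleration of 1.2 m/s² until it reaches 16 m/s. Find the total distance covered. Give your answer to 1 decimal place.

Phase 1 (accelerating): v₀ = 4.00 m/s, a = 2.2 m/s².
v² = v₀² + 2aΔx = 4.00² + 2·2.2·93 = 425 → v = 20.6 m/s
t = (v − v₀)/a = (20.6 − 4.00)/2.2 = 7.55 s

Phase 2 (constant speed): v₀ = 20.6 m/s, a = 0 m/s².
Constant speed: t = d/v = 203/20.6 = 9.84 s

Phase 3 (decelerating): v₀ = 20.6 m/s, a = -1.2 m/s².
v = v₀ + at → t = (16 − 20.6) / -1.2 = 3.85 s
v² = v₀² + 2aΔx → Δx = (16² − 20.6²)/(2·-1.2) = 70.5 m
Total distance = 93.0 + 203 + 70.5 = 367 m

366.5 m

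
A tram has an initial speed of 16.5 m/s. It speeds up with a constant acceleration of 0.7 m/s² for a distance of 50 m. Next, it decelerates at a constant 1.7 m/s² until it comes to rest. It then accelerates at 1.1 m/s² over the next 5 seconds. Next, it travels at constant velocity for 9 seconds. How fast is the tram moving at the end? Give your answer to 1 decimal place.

5.5 m/s

Phase 1 (accelerating): v₀ = 16.5 m/s, a = 0.7 m/s².
v² = v₀² + 2aΔx = 16.5² + 2·0.7·50 = 342 → v = 18.5 m/s
t = (v − v₀)/a = (18.5 − 16.5)/0.7 = 2.86 s

Phase 2 (decelerating): v₀ = 18.5 m/s, a = -1.7 m/s².
v = v₀ + at → t = (0 − 18.5) / -1.7 = 10.9 s
v² = v₀² + 2aΔx → Δx = (0² − 18.5²)/(2·-1.7) = 101 m

Phase 3 (accelerating): v₀ = 0 m/s, a = 1.1 m/s².
v = v₀ + at = 0 + (1.1)(5) = 5.50 m/s
Δx = v₀t + ½at² = 0·5 + 0.5·1.1·5² = 13.8 m

Phase 4 (constant speed): v₀ = 5.50 m/s, a = 0 m/s².
v = v₀ + at = 5.50 + (0)(9) = 5.50 m/s
Δx = v₀t + ½at² = 5.50·9 + 0.5·0·9² = 49.5 m
Final speed = 5.50 m/s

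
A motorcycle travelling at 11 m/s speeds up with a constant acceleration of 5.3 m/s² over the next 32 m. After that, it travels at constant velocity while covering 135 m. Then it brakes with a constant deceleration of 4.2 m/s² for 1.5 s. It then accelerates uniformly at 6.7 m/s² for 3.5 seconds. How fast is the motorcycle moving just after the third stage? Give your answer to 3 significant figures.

15.2 m/s

Phase 1 (accelerating): v₀ = 11.0 m/s, a = 5.3 m/s².
v² = v₀² + 2aΔx = 11.0² + 2·5.3·32 = 460 → v = 21.5 m/s
t = (v − v₀)/a = (21.5 − 11.0)/5.3 = 1.97 s

Phase 2 (constant speed): v₀ = 21.5 m/s, a = 0 m/s².
Constant speed: t = d/v = 135/21.5 = 6.29 s

Phase 3 (decelerating): v₀ = 21.5 m/s, a = -4.2 m/s².
v = v₀ + at = 21.5 + (-4.2)(1.5) = 15.2 m/s
Δx = v₀t + ½at² = 21.5·1.5 + 0.5·-4.2·1.5² = 27.5 m
Speed at end of phase 3 = 15.2 m/s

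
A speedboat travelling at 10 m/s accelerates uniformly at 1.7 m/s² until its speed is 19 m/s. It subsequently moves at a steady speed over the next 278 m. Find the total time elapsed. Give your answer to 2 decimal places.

Phase 1 (accelerating): v₀ = 10.0 m/s, a = 1.7 m/s².
v = v₀ + at → t = (19 − 10.0) / 1.7 = 5.29 s
v² = v₀² + 2aΔx → Δx = (19² − 10.0²)/(2·1.7) = 76.8 m

Phase 2 (constant speed): v₀ = 19.0 m/s, a = 0 m/s².
Constant speed: t = d/v = 278/19.0 = 14.6 s
Total time = 5.29 + 14.6 = 19.9 s

19.93 s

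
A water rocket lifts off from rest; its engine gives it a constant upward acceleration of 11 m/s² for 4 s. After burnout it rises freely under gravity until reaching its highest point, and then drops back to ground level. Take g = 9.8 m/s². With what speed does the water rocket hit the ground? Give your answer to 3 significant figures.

Phase 1 (powered ascent): v₀ = 0 m/s, a = 11 m/s².
v = v₀ + at = 0 + (11)(4) = 44.0 m/s
Δx = v₀t + ½at² = 0·4 + 0.5·11·4² = 88.0 m

Phase 2 (coasting upward): v₀ = 44.0 m/s, a = -9.8 m/s².
v = v₀ + at → t = (0 − 44.0) / -9.8 = 4.49 s
v² = v₀² + 2aΔx → Δx = (0² − 44.0²)/(2·-9.8) = 98.8 m

Phase 3 (free fall): v₀ = 0 m/s, a = -9.8 m/s².
Falls 187 m from rest: t = √(2·187/9.8) = 6.17 s; v = g·t = 60.5 m/s.
Impact speed = 60.5 m/s

60.5 m/s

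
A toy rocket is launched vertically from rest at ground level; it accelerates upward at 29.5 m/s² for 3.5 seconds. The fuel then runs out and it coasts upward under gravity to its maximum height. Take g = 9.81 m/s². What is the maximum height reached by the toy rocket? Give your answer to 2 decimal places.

Phase 1 (powered ascent): v₀ = 0 m/s, a = 29.5 m/s².
v = v₀ + at = 0 + (29.5)(3.5) = 103 m/s
Δx = v₀t + ½at² = 0·3.5 + 0.5·29.5·3.5² = 181 m

Phase 2 (coasting upward): v₀ = 103 m/s, a = -9.81 m/s².
v = v₀ + at → t = (0 − 103) / -9.81 = 10.5 s
v² = v₀² + 2aΔx → Δx = (0² − 103²)/(2·-9.81) = 543 m
Maximum height = 181 + 543 = 724 m

724.04 m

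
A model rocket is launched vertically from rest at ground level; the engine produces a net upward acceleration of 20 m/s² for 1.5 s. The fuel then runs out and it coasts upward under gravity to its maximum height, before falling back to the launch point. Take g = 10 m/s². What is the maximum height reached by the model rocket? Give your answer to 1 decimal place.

67.5 m

Phase 1 (powered ascent): v₀ = 0 m/s, a = 20 m/s².
v = v₀ + at = 0 + (20)(1.5) = 30.0 m/s
Δx = v₀t + ½at² = 0·1.5 + 0.5·20·1.5² = 22.5 m

Phase 2 (coasting upward): v₀ = 30.0 m/s, a = -10 m/s².
v = v₀ + at → t = (0 − 30.0) / -10 = 3.00 s
v² = v₀² + 2aΔx → Δx = (0² − 30.0²)/(2·-10) = 45.0 m
Maximum height = 22.5 + 45.0 = 67.5 m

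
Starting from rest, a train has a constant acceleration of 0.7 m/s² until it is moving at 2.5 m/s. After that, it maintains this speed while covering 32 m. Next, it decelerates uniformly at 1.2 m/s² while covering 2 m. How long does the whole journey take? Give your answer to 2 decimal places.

17.45 s

Phase 1 (accelerating): v₀ = 0 m/s, a = 0.7 m/s².
v = v₀ + at → t = (2.5 − 0) / 0.7 = 3.57 s
v² = v₀² + 2aΔx → Δx = (2.5² − 0²)/(2·0.7) = 4.46 m

Phase 2 (constant speed): v₀ = 2.50 m/s, a = 0 m/s².
Constant speed: t = d/v = 32/2.50 = 12.8 s

Phase 3 (decelerating): v₀ = 2.50 m/s, a = -1.2 m/s².
v² = v₀² + 2aΔx = 2.50² + 2·-1.2·2 = 1.45 → v = 1.20 m/s
t = (v − v₀)/a = (1.20 − 2.50)/-1.2 = 1.08 s
Total time = 3.57 + 12.8 + 1.08 = 17.5 s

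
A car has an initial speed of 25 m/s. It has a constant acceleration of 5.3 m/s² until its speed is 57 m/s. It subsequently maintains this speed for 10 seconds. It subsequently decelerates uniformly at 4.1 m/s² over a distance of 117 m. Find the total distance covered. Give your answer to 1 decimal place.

Phase 1 (accelerating): v₀ = 25.0 m/s, a = 5.3 m/s².
v = v₀ + at → t = (57 − 25.0) / 5.3 = 6.04 s
v² = v₀² + 2aΔx → Δx = (57² − 25.0²)/(2·5.3) = 248 m

Phase 2 (constant speed): v₀ = 57.0 m/s, a = 0 m/s².
v = v₀ + at = 57.0 + (0)(10) = 57.0 m/s
Δx = v₀t + ½at² = 57.0·10 + 0.5·0·10² = 570 m

Phase 3 (decelerating): v₀ = 57.0 m/s, a = -4.1 m/s².
v² = v₀² + 2aΔx = 57.0² + 2·-4.1·117 = 2290 → v = 47.8 m/s
t = (v − v₀)/a = (47.8 − 57.0)/-4.1 = 2.23 s
Total distance = 248 + 570 + 117 = 935 m

934.5 m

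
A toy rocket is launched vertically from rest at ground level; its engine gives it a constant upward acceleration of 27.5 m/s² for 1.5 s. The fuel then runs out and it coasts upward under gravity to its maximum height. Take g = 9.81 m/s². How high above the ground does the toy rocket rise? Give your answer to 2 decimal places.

117.66 m

Phase 1 (powered ascent): v₀ = 0 m/s, a = 27.5 m/s².
v = v₀ + at = 0 + (27.5)(1.5) = 41.2 m/s
Δx = v₀t + ½at² = 0·1.5 + 0.5·27.5·1.5² = 30.9 m

Phase 2 (coasting upward): v₀ = 41.2 m/s, a = -9.81 m/s².
v = v₀ + at → t = (0 − 41.2) / -9.81 = 4.20 s
v² = v₀² + 2aΔx → Δx = (0² − 41.2²)/(2·-9.81) = 86.7 m
Maximum height = 30.9 + 86.7 = 118 m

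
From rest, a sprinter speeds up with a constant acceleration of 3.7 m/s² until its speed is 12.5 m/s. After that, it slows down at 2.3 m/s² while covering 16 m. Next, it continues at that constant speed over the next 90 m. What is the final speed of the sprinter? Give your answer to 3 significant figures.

9.09 m/s

Phase 1 (accelerating): v₀ = 0 m/s, a = 3.7 m/s².
v = v₀ + at → t = (12.5 − 0) / 3.7 = 3.38 s
v² = v₀² + 2aΔx → Δx = (12.5² − 0²)/(2·3.7) = 21.1 m

Phase 2 (decelerating): v₀ = 12.5 m/s, a = -2.3 m/s².
v² = v₀² + 2aΔx = 12.5² + 2·-2.3·16 = 82.7 → v = 9.09 m/s
t = (v − v₀)/a = (9.09 − 12.5)/-2.3 = 1.48 s

Phase 3 (constant speed): v₀ = 9.09 m/s, a = 0 m/s².
Constant speed: t = d/v = 90/9.09 = 9.90 s
Final speed = 9.09 m/s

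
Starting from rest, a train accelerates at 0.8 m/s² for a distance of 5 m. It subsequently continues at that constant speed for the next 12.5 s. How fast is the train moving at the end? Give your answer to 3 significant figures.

2.83 m/s

Phase 1 (accelerating): v₀ = 0 m/s, a = 0.8 m/s².
v² = v₀² + 2aΔx = 0² + 2·0.8·5 = 8.00 → v = 2.83 m/s
t = (v − v₀)/a = (2.83 − 0)/0.8 = 3.54 s

Phase 2 (constant speed): v₀ = 2.83 m/s, a = 0 m/s².
v = v₀ + at = 2.83 + (0)(12.5) = 2.83 m/s
Δx = v₀t + ½at² = 2.83·12.5 + 0.5·0·12.5² = 35.4 m
Final speed = 2.83 m/s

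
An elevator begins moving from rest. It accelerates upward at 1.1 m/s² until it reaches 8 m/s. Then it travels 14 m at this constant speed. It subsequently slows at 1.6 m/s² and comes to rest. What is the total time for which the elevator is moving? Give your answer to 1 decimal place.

Phase 1 (accelerating): v₀ = 0 m/s, a = 1.1 m/s².
v = v₀ + at → t = (8 − 0) / 1.1 = 7.27 s
v² = v₀² + 2aΔx → Δx = (8² − 0²)/(2·1.1) = 29.1 m

Phase 2 (constant speed): v₀ = 8.00 m/s, a = 0 m/s².
Constant speed: t = d/v = 14/8.00 = 1.75 s

Phase 3 (decelerating): v₀ = 8.00 m/s, a = -1.6 m/s².
v = v₀ + at → t = (0 − 8.00) / -1.6 = 5.00 s
v² = v₀² + 2aΔx → Δx = (0² − 8.00²)/(2·-1.6) = 20.0 m
Total time = 7.27 + 1.75 + 5.00 = 14.0 s

14.0 s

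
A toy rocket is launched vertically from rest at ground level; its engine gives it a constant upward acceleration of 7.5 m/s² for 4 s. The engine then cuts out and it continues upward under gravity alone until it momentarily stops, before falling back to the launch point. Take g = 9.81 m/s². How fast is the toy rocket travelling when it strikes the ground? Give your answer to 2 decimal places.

Phase 1 (powered ascent): v₀ = 0 m/s, a = 7.5 m/s².
v = v₀ + at = 0 + (7.5)(4) = 30.0 m/s
Δx = v₀t + ½at² = 0·4 + 0.5·7.5·4² = 60.0 m

Phase 2 (coasting upward): v₀ = 30.0 m/s, a = -9.81 m/s².
v = v₀ + at → t = (0 − 30.0) / -9.81 = 3.06 s
v² = v₀² + 2aΔx → Δx = (0² − 30.0²)/(2·-9.81) = 45.9 m

Phase 3 (free fall): v₀ = 0 m/s, a = -9.81 m/s².
Falls 106 m from rest: t = √(2·106/9.81) = 4.65 s; v = g·t = 45.6 m/s.
Impact speed = 45.6 m/s

45.58 m/s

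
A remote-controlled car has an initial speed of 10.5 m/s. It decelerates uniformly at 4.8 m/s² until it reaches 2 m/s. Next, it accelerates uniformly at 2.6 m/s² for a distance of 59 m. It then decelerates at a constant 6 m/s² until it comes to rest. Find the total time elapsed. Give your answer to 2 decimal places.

10.72 s

Phase 1 (decelerating): v₀ = 10.5 m/s, a = -4.8 m/s².
v = v₀ + at → t = (2 − 10.5) / -4.8 = 1.77 s
v² = v₀² + 2aΔx → Δx = (2² − 10.5²)/(2·-4.8) = 11.1 m

Phase 2 (accelerating): v₀ = 2.00 m/s, a = 2.6 m/s².
v² = v₀² + 2aΔx = 2.00² + 2·2.6·59 = 311 → v = 17.6 m/s
t = (v − v₀)/a = (17.6 − 2.00)/2.6 = 6.01 s

Phase 3 (decelerating): v₀ = 17.6 m/s, a = -6 m/s².
v = v₀ + at → t = (0 − 17.6) / -6 = 2.94 s
v² = v₀² + 2aΔx → Δx = (0² − 17.6²)/(2·-6) = 25.9 m
Total time = 1.77 + 6.01 + 2.94 = 10.7 s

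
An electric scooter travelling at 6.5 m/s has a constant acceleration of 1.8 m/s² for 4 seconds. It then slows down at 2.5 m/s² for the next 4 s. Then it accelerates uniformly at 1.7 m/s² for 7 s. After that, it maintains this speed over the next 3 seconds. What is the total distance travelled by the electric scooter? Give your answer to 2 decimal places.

189.55 m

Phase 1 (accelerating): v₀ = 6.50 m/s, a = 1.8 m/s².
v = v₀ + at = 6.50 + (1.8)(4) = 13.7 m/s
Δx = v₀t + ½at² = 6.50·4 + 0.5·1.8·4² = 40.4 m

Phase 2 (decelerating): v₀ = 13.7 m/s, a = -2.5 m/s².
v = v₀ + at = 13.7 + (-2.5)(4) = 3.70 m/s
Δx = v₀t + ½at² = 13.7·4 + 0.5·-2.5·4² = 34.8 m

Phase 3 (accelerating): v₀ = 3.70 m/s, a = 1.7 m/s².
v = v₀ + at = 3.70 + (1.7)(7) = 15.6 m/s
Δx = v₀t + ½at² = 3.70·7 + 0.5·1.7·7² = 67.5 m

Phase 4 (constant speed): v₀ = 15.6 m/s, a = 0 m/s².
v = v₀ + at = 15.6 + (0)(3) = 15.6 m/s
Δx = v₀t + ½at² = 15.6·3 + 0.5·0·3² = 46.8 m
Total distance = 40.4 + 34.8 + 67.5 + 46.8 = 190 m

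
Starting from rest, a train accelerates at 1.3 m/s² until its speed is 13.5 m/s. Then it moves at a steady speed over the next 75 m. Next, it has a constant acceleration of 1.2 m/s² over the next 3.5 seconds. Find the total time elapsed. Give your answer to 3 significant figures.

Phase 1 (accelerating): v₀ = 0 m/s, a = 1.3 m/s².
v = v₀ + at → t = (13.5 − 0) / 1.3 = 10.4 s
v² = v₀² + 2aΔx → Δx = (13.5² − 0²)/(2·1.3) = 70.1 m

Phase 2 (constant speed): v₀ = 13.5 m/s, a = 0 m/s².
Constant speed: t = d/v = 75/13.5 = 5.56 s

Phase 3 (accelerating): v₀ = 13.5 m/s, a = 1.2 m/s².
v = v₀ + at = 13.5 + (1.2)(3.5) = 17.7 m/s
Δx = v₀t + ½at² = 13.5·3.5 + 0.5·1.2·3.5² = 54.6 m
Total time = 10.4 + 5.56 + 3.50 = 19.4 s

19.4 s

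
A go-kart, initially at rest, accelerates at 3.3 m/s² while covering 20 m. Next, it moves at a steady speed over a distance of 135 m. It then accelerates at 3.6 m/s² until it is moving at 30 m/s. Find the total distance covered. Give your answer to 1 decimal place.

261.7 m

Phase 1 (accelerating): v₀ = 0 m/s, a = 3.3 m/s².
v² = v₀² + 2aΔx = 0² + 2·3.3·20 = 132 → v = 11.5 m/s
t = (v − v₀)/a = (11.5 − 0)/3.3 = 3.48 s

Phase 2 (constant speed): v₀ = 11.5 m/s, a = 0 m/s².
Constant speed: t = d/v = 135/11.5 = 11.8 s

Phase 3 (accelerating): v₀ = 11.5 m/s, a = 3.6 m/s².
v = v₀ + at → t = (30 − 11.5) / 3.6 = 5.14 s
v² = v₀² + 2aΔx → Δx = (30² − 11.5²)/(2·3.6) = 107 m
Total distance = 20.0 + 135 + 107 = 262 m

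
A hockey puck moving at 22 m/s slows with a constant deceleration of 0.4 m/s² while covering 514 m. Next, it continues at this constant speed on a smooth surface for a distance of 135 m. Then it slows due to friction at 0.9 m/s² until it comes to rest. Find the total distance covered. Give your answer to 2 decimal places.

Phase 1 (decelerating): v₀ = 22.0 m/s, a = -0.4 m/s².
v² = v₀² + 2aΔx = 22.0² + 2·-0.4·514 = 72.8 → v = 8.53 m/s
t = (v − v₀)/a = (8.53 − 22.0)/-0.4 = 33.7 s

Phase 2 (constant speed): v₀ = 8.53 m/s, a = 0 m/s².
Constant speed: t = d/v = 135/8.53 = 15.8 s

Phase 3 (decelerating): v₀ = 8.53 m/s, a = -0.9 m/s².
v = v₀ + at → t = (0 − 8.53) / -0.9 = 9.48 s
v² = v₀² + 2aΔx → Δx = (0² − 8.53²)/(2·-0.9) = 40.4 m
Total distance = 514 + 135 + 40.4 = 689 m

689.44 m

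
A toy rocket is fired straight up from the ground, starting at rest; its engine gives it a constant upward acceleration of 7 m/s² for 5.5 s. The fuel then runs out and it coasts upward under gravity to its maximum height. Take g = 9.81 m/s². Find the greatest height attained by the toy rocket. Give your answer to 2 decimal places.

181.42 m

Phase 1 (powered ascent): v₀ = 0 m/s, a = 7 m/s².
v = v₀ + at = 0 + (7)(5.5) = 38.5 m/s
Δx = v₀t + ½at² = 0·5.5 + 0.5·7·5.5² = 106 m

Phase 2 (coasting upward): v₀ = 38.5 m/s, a = -9.81 m/s².
v = v₀ + at → t = (0 − 38.5) / -9.81 = 3.92 s
v² = v₀² + 2aΔx → Δx = (0² − 38.5²)/(2·-9.81) = 75.5 m
Maximum height = 106 + 75.5 = 181 m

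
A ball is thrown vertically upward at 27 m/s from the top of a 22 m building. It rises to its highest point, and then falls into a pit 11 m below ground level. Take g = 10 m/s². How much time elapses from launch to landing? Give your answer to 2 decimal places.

6.43 s

Phase 1 (rising): v₀ = 27.0 m/s, a = -10 m/s².
v = v₀ + at → t = (0 − 27.0) / -10 = 2.70 s
v² = v₀² + 2aΔx → Δx = (0² − 27.0²)/(2·-10) = 36.5 m

Phase 2 (falling): v₀ = 0 m/s, a = -10 m/s².
Falls 69.5 m from rest: t = √(2·69.5/10) = 3.73 s; v = g·t = 37.3 m/s.
Total time = 2.70 + 3.73 = 6.43 s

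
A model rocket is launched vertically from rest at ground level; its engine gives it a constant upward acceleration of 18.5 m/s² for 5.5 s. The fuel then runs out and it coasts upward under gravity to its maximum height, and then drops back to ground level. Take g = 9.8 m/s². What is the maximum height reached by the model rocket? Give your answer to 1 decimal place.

808.0 m

Phase 1 (powered ascent): v₀ = 0 m/s, a = 18.5 m/s².
v = v₀ + at = 0 + (18.5)(5.5) = 102 m/s
Δx = v₀t + ½at² = 0·5.5 + 0.5·18.5·5.5² = 280 m

Phase 2 (coasting upward): v₀ = 102 m/s, a = -9.8 m/s².
v = v₀ + at → t = (0 − 102) / -9.8 = 10.4 s
v² = v₀² + 2aΔx → Δx = (0² − 102²)/(2·-9.8) = 528 m
Maximum height = 280 + 528 = 808 m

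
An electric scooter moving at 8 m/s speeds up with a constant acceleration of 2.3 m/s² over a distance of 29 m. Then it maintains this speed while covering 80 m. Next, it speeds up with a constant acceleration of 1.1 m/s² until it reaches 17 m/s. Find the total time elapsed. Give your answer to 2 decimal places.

11.01 s

Phase 1 (accelerating): v₀ = 8.00 m/s, a = 2.3 m/s².
v² = v₀² + 2aΔx = 8.00² + 2·2.3·29 = 197 → v = 14.0 m/s
t = (v − v₀)/a = (14.0 − 8.00)/2.3 = 2.63 s

Phase 2 (constant speed): v₀ = 14.0 m/s, a = 0 m/s².
Constant speed: t = d/v = 80/14.0 = 5.69 s

Phase 3 (accelerating): v₀ = 14.0 m/s, a = 1.1 m/s².
v = v₀ + at → t = (17 − 14.0) / 1.1 = 2.68 s
v² = v₀² + 2aΔx → Δx = (17² − 14.0²)/(2·1.1) = 41.6 m
Total time = 2.63 + 5.69 + 2.68 = 11.0 s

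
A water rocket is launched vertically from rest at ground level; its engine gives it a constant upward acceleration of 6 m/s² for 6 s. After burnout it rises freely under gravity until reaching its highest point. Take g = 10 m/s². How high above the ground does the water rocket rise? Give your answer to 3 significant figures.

Phase 1 (powered ascent): v₀ = 0 m/s, a = 6 m/s².
v = v₀ + at = 0 + (6)(6) = 36.0 m/s
Δx = v₀t + ½at² = 0·6 + 0.5·6·6² = 108 m

Phase 2 (coasting upward): v₀ = 36.0 m/s, a = -10 m/s².
v = v₀ + at → t = (0 − 36.0) / -10 = 3.60 s
v² = v₀² + 2aΔx → Δx = (0² − 36.0²)/(2·-10) = 64.8 m
Maximum height = 108 + 64.8 = 173 m

173 m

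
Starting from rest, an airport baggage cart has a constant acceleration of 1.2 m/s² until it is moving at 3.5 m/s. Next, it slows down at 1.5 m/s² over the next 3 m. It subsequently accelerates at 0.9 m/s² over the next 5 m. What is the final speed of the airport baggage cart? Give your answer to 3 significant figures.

Phase 1 (accelerating): v₀ = 0 m/s, a = 1.2 m/s².
v = v₀ + at → t = (3.5 − 0) / 1.2 = 2.92 s
v² = v₀² + 2aΔx → Δx = (3.5² − 0²)/(2·1.2) = 5.10 m

Phase 2 (decelerating): v₀ = 3.50 m/s, a = -1.5 m/s².
v² = v₀² + 2aΔx = 3.50² + 2·-1.5·3 = 3.25 → v = 1.80 m/s
t = (v − v₀)/a = (1.80 − 3.50)/-1.5 = 1.13 s

Phase 3 (accelerating): v₀ = 1.80 m/s, a = 0.9 m/s².
v² = v₀² + 2aΔx = 1.80² + 2·0.9·5 = 12.2 → v = 3.50 m/s
t = (v − v₀)/a = (3.50 − 1.80)/0.9 = 1.89 s
Final speed = 3.50 m/s

3.50 m/s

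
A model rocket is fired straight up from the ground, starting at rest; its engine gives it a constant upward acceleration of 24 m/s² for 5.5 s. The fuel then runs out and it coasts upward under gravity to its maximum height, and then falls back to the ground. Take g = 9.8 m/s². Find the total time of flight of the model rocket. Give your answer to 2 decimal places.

Phase 1 (powered ascent): v₀ = 0 m/s, a = 24 m/s².
v = v₀ + at = 0 + (24)(5.5) = 132 m/s
Δx = v₀t + ½at² = 0·5.5 + 0.5·24·5.5² = 363 m

Phase 2 (coasting upward): v₀ = 132 m/s, a = -9.8 m/s².
v = v₀ + at → t = (0 − 132) / -9.8 = 13.5 s
v² = v₀² + 2aΔx → Δx = (0² − 132²)/(2·-9.8) = 889 m

Phase 3 (free fall): v₀ = 0 m/s, a = -9.8 m/s².
Falls 1250 m from rest: t = √(2·1250/9.8) = 16.0 s; v = g·t = 157 m/s.
Total time = 5.50 + 13.5 + 16.0 = 35.0 s

34.95 s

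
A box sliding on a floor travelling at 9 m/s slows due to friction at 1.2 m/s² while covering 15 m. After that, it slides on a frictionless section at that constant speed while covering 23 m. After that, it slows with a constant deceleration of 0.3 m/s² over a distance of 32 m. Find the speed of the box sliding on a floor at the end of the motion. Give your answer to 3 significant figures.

5.08 m/s

Phase 1 (decelerating): v₀ = 9.00 m/s, a = -1.2 m/s².
v² = v₀² + 2aΔx = 9.00² + 2·-1.2·15 = 45.0 → v = 6.71 m/s
t = (v − v₀)/a = (6.71 − 9.00)/-1.2 = 1.91 s

Phase 2 (constant speed): v₀ = 6.71 m/s, a = 0 m/s².
Constant speed: t = d/v = 23/6.71 = 3.43 s

Phase 3 (decelerating): v₀ = 6.71 m/s, a = -0.3 m/s².
v² = v₀² + 2aΔx = 6.71² + 2·-0.3·32 = 25.8 → v = 5.08 m/s
t = (v − v₀)/a = (5.08 − 6.71)/-0.3 = 5.43 s
Final speed = 5.08 m/s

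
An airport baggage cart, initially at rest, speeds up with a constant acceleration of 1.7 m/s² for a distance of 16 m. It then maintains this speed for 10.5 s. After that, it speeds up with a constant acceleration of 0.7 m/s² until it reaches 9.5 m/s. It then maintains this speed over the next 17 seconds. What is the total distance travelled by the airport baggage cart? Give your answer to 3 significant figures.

281 m

Phase 1 (accelerating): v₀ = 0 m/s, a = 1.7 m/s².
v² = v₀² + 2aΔx = 0² + 2·1.7·16 = 54.4 → v = 7.38 m/s
t = (v − v₀)/a = (7.38 − 0)/1.7 = 4.34 s

Phase 2 (constant speed): v₀ = 7.38 m/s, a = 0 m/s².
v = v₀ + at = 7.38 + (0)(10.5) = 7.38 m/s
Δx = v₀t + ½at² = 7.38·10.5 + 0.5·0·10.5² = 77.4 m

Phase 3 (accelerating): v₀ = 7.38 m/s, a = 0.7 m/s².
v = v₀ + at → t = (9.5 − 7.38) / 0.7 = 3.03 s
v² = v₀² + 2aΔx → Δx = (9.5² − 7.38²)/(2·0.7) = 25.6 m

Phase 4 (constant speed): v₀ = 9.50 m/s, a = 0 m/s².
v = v₀ + at = 9.50 + (0)(17) = 9.50 m/s
Δx = v₀t + ½at² = 9.50·17 + 0.5·0·17² = 162 m
Total distance = 16.0 + 77.4 + 25.6 + 162 = 281 m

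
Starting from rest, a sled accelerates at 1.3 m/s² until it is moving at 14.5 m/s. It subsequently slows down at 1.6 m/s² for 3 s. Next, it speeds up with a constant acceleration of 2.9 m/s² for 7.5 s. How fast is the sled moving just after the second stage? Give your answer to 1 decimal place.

9.7 m/s

Phase 1 (accelerating): v₀ = 0 m/s, a = 1.3 m/s².
v = v₀ + at → t = (14.5 − 0) / 1.3 = 11.2 s
v² = v₀² + 2aΔx → Δx = (14.5² − 0²)/(2·1.3) = 80.9 m

Phase 2 (decelerating): v₀ = 14.5 m/s, a = -1.6 m/s².
v = v₀ + at = 14.5 + (-1.6)(3) = 9.70 m/s
Δx = v₀t + ½at² = 14.5·3 + 0.5·-1.6·3² = 36.3 m
Speed at end of phase 2 = 9.70 m/s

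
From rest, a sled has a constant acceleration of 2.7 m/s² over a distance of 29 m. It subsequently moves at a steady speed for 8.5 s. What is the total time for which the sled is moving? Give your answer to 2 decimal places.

13.13 s

Phase 1 (accelerating): v₀ = 0 m/s, a = 2.7 m/s².
v² = v₀² + 2aΔx = 0² + 2·2.7·29 = 157 → v = 12.5 m/s
t = (v − v₀)/a = (12.5 − 0)/2.7 = 4.63 s

Phase 2 (constant speed): v₀ = 12.5 m/s, a = 0 m/s².
v = v₀ + at = 12.5 + (0)(8.5) = 12.5 m/s
Δx = v₀t + ½at² = 12.5·8.5 + 0.5·0·8.5² = 106 m
Total time = 4.63 + 8.50 = 13.1 s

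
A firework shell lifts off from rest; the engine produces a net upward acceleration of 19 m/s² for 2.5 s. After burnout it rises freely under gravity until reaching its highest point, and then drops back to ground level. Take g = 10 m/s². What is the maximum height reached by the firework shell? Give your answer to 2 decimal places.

172.19 m

Phase 1 (powered ascent): v₀ = 0 m/s, a = 19 m/s².
v = v₀ + at = 0 + (19)(2.5) = 47.5 m/s
Δx = v₀t + ½at² = 0·2.5 + 0.5·19·2.5² = 59.4 m

Phase 2 (coasting upward): v₀ = 47.5 m/s, a = -10 m/s².
v = v₀ + at → t = (0 − 47.5) / -10 = 4.75 s
v² = v₀² + 2aΔx → Δx = (0² − 47.5²)/(2·-10) = 113 m
Maximum height = 59.4 + 113 = 172 m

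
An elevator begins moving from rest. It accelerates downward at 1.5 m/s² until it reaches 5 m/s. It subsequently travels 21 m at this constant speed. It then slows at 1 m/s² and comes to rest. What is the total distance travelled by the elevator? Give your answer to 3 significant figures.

41.8 m

Phase 1 (accelerating): v₀ = 0 m/s, a = 1.5 m/s².
v = v₀ + at → t = (5 − 0) / 1.5 = 3.33 s
v² = v₀² + 2aΔx → Δx = (5² − 0²)/(2·1.5) = 8.33 m

Phase 2 (constant speed): v₀ = 5.00 m/s, a = 0 m/s².
Constant speed: t = d/v = 21/5.00 = 4.20 s

Phase 3 (decelerating): v₀ = 5.00 m/s, a = -1 m/s².
v = v₀ + at → t = (0 − 5.00) / -1 = 5.00 s
v² = v₀² + 2aΔx → Δx = (0² − 5.00²)/(2·-1) = 12.5 m
Total distance = 8.33 + 21.0 + 12.5 = 41.8 m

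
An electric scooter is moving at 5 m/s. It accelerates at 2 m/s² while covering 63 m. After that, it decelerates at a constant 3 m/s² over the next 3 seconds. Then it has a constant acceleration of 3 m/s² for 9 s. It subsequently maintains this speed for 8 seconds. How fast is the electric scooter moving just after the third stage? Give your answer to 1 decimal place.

Phase 1 (accelerating): v₀ = 5.00 m/s, a = 2 m/s².
v² = v₀² + 2aΔx = 5.00² + 2·2·63 = 277 → v = 16.6 m/s
t = (v − v₀)/a = (16.6 − 5.00)/2 = 5.82 s

Phase 2 (decelerating): v₀ = 16.6 m/s, a = -3 m/s².
v = v₀ + at = 16.6 + (-3)(3) = 7.64 m/s
Δx = v₀t + ½at² = 16.6·3 + 0.5·-3·3² = 36.4 m

Phase 3 (accelerating): v₀ = 7.64 m/s, a = 3 m/s².
v = v₀ + at = 7.64 + (3)(9) = 34.6 m/s
Δx = v₀t + ½at² = 7.64·9 + 0.5·3·9² = 190 m
Speed at end of phase 3 = 34.6 m/s

34.6 m/s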